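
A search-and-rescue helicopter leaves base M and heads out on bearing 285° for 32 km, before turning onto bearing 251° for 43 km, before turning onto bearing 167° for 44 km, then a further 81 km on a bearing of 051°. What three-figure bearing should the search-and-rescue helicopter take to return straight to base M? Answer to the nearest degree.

Leg 1 (285°, 32 km): east 32 sin 285° = -30.91, north 32 cos 285° = 8.28
Leg 2 (251°, 43 km): east 43 sin 251° = -40.66, north 43 cos 251° = -14.00
Leg 3 (167°, 44 km): east 44 sin 167° = 9.90, north 44 cos 167° = -42.87
Leg 4 (051°, 81 km): east 81 sin 51° = 62.95, north 81 cos 51° = 50.97
Net displacement: 1.28 east, 2.39 north. Direction back to start is (-1.28, -2.39): bearing = atan2(-1.28, -2.39) mod 360° = 208.21° ≈ 208°.

208°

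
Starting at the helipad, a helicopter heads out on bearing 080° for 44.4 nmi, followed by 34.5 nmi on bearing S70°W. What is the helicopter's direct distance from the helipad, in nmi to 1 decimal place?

12.0 nmi

Leg 1 (080°, 44.4 nmi): east 44.4 sin 80° = 43.73, north 44.4 cos 80° = 7.71
Leg 2 (S70°W, 34.5 nmi): east 34.5 sin 250° = -32.42, north 34.5 cos 250° = -11.80
Net: 11.31 east, -4.09 north. Distance = √((11.31)² + (-4.09)²) = 12.023 nmi.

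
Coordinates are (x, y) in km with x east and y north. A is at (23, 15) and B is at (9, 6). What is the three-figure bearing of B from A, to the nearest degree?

237°

Δeast = 9 − 23 = -14.00; Δnorth = 6 − 15 = -9.00.
Bearing = atan2(Δeast, Δnorth) mod 360° = 237.26° ≈ 237°.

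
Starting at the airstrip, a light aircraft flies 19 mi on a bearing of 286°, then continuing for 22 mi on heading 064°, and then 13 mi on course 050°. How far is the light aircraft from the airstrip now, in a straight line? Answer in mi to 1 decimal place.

25.9 mi

Leg 1 (286°, 19 mi): east 19 sin 286° = -18.26, north 19 cos 286° = 5.24
Leg 2 (064°, 22 mi): east 22 sin 64° = 19.77, north 22 cos 64° = 9.64
Leg 3 (050°, 13 mi): east 13 sin 50° = 9.96, north 13 cos 50° = 8.36
Net: 11.47 east, 23.24 north. Distance = √((11.47)² + (23.24)²) = 25.913 mi.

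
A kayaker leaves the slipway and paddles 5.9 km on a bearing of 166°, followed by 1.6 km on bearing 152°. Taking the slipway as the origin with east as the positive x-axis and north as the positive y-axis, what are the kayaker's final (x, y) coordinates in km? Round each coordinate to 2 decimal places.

(2.18, -7.14)

Leg 1 (166°, 5.9 km): east 5.9 sin 166° = 1.43, north 5.9 cos 166° = -5.72
Leg 2 (152°, 1.6 km): east 1.6 sin 152° = 0.75, north 1.6 cos 152° = -1.41
Summing: 2.18 km east, -7.14 km north → (2.18, -7.14).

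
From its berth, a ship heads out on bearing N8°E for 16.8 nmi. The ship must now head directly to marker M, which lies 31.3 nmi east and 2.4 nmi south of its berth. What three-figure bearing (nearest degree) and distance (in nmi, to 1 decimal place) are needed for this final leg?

Leg 1 (N8°E, 16.8 nmi): east 16.8 sin 8° = 2.34, north 16.8 cos 8° = 16.64
Current position: (2.34, 16.64). Target: (31.3, -2.4). Remaining: Δeast = 28.96, Δnorth = -19.04.
Bearing = atan2(28.96, -19.04) mod 360° = 123.32°; distance = √((28.96)² + (-19.04)²) = 34.658 nmi.

123°, 34.7 nmi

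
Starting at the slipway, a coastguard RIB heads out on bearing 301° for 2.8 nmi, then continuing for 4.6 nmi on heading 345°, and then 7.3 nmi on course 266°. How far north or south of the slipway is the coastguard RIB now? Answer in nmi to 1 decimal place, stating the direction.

Leg 1 (301°, 2.8 nmi): east 2.8 sin 301° = -2.40, north 2.8 cos 301° = 1.44
Leg 2 (345°, 4.6 nmi): east 4.6 sin 345° = -1.19, north 4.6 cos 345° = 4.44
Leg 3 (266°, 7.3 nmi): east 7.3 sin 266° = -7.28, north 7.3 cos 266° = -0.51
Net north component: 5.38 nmi.

5.4 nmi north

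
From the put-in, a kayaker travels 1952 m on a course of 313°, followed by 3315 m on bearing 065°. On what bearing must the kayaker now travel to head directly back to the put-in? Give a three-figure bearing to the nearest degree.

210°

Leg 1 (313°, 1952 m): east 1952 sin 313° = -1427.60, north 1952 cos 313° = 1331.26
Leg 2 (065°, 3315 m): east 3315 sin 65° = 3004.41, north 3315 cos 65° = 1400.98
Net displacement: 1576.81 east, 2732.24 north. Direction back to start is (-1576.81, -2732.24): bearing = atan2(-1576.81, -2732.24) mod 360° = 209.99° ≈ 210°.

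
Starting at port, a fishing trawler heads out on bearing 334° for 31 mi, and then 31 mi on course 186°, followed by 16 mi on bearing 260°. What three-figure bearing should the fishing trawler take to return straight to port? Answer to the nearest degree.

080°

Leg 1 (334°, 31 mi): east 31 sin 334° = -13.59, north 31 cos 334° = 27.86
Leg 2 (186°, 31 mi): east 31 sin 186° = -3.24, north 31 cos 186° = -30.83
Leg 3 (260°, 16 mi): east 16 sin 260° = -15.76, north 16 cos 260° = -2.78
Net displacement: -32.59 east, -5.75 north. Direction back to start is (32.59, 5.75): bearing = atan2(32.59, 5.75) mod 360° = 80.00° ≈ 080°.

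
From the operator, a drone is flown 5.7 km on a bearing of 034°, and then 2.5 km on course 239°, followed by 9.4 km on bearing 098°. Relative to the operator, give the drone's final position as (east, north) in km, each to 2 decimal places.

(10.35, 2.13)

Leg 1 (034°, 5.7 km): east 5.7 sin 34° = 3.19, north 5.7 cos 34° = 4.73
Leg 2 (239°, 2.5 km): east 2.5 sin 239° = -2.14, north 2.5 cos 239° = -1.29
Leg 3 (098°, 9.4 km): east 9.4 sin 98° = 9.31, north 9.4 cos 98° = -1.31
Summing: 10.35 km east, 2.13 km north → (10.35, 2.13).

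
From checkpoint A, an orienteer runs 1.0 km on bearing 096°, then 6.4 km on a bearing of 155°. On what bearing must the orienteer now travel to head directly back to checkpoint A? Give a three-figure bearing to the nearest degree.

Leg 1 (096°, 1.0 km): east 1.0 sin 96° = 0.99, north 1.0 cos 96° = -0.10
Leg 2 (155°, 6.4 km): east 6.4 sin 155° = 2.70, north 6.4 cos 155° = -5.80
Net displacement: 3.70 east, -5.90 north. Direction back to start is (-3.70, 5.90): bearing = atan2(-3.70, 5.90) mod 360° = 327.93° ≈ 328°.

328°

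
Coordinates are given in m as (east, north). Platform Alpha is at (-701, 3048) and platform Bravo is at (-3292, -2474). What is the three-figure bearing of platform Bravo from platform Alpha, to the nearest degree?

Δeast = -3292 − -701 = -2591.00; Δnorth = -2474 − 3048 = -5522.00.
Bearing = atan2(Δeast, Δnorth) mod 360° = 205.14° ≈ 205°.

205°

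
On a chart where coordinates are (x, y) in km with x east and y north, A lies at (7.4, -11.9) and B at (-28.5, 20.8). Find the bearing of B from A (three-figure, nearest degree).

Δeast = -28.5 − 7.4 = -35.90; Δnorth = 20.8 − -11.9 = 32.70.
Bearing = atan2(Δeast, Δnorth) mod 360° = 312.33° ≈ 312°.

312°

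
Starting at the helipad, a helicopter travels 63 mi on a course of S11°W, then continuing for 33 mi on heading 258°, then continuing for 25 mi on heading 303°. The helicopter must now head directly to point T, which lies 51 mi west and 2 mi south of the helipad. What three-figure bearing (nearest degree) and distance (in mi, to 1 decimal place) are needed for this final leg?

Leg 1 (S11°W, 63 mi): east 63 sin 191° = -12.02, north 63 cos 191° = -61.84
Leg 2 (258°, 33 mi): east 33 sin 258° = -32.28, north 33 cos 258° = -6.86
Leg 3 (303°, 25 mi): east 25 sin 303° = -20.97, north 25 cos 303° = 13.62
Current position: (-65.27, -55.09). Target: (-51, -2). Remaining: Δeast = 14.27, Δnorth = 53.09.
Bearing = atan2(14.27, 53.09) mod 360° = 15.04°; distance = √((14.27)² + (53.09)²) = 54.971 mi.

015°, 55.0 mi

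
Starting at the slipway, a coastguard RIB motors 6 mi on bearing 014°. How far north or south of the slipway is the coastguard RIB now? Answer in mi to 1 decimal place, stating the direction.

5.8 mi north

Leg 1 (014°, 6 mi): east 6 sin 14° = 1.45, north 6 cos 14° = 5.82
Net north component: 5.82 mi.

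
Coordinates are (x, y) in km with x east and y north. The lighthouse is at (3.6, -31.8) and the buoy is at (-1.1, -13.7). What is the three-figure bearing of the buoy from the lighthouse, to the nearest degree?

Δeast = -1.1 − 3.6 = -4.70; Δnorth = -13.7 − -31.8 = 18.10.
Bearing = atan2(Δeast, Δnorth) mod 360° = 345.44° ≈ 345°.

345°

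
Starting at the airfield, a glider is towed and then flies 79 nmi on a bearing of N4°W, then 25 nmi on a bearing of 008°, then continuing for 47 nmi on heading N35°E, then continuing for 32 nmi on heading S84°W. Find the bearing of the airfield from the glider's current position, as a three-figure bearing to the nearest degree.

177°

Leg 1 (N4°W, 79 nmi): east 79 sin 356° = -5.51, north 79 cos 356° = 78.81
Leg 2 (008°, 25 nmi): east 25 sin 8° = 3.48, north 25 cos 8° = 24.76
Leg 3 (N35°E, 47 nmi): east 47 sin 35° = 26.96, north 47 cos 35° = 38.50
Leg 4 (S84°W, 32 nmi): east 32 sin 264° = -31.82, north 32 cos 264° = -3.34
Net displacement: -6.90 east, 138.72 north. Direction back to start is (6.90, -138.72): bearing = atan2(6.90, -138.72) mod 360° = 177.15° ≈ 177°.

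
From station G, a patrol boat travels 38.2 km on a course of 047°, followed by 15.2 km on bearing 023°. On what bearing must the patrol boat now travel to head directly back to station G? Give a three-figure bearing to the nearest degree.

220°

Leg 1 (047°, 38.2 km): east 38.2 sin 47° = 27.94, north 38.2 cos 47° = 26.05
Leg 2 (023°, 15.2 km): east 15.2 sin 23° = 5.94, north 15.2 cos 23° = 13.99
Net displacement: 33.88 east, 40.04 north. Direction back to start is (-33.88, -40.04): bearing = atan2(-33.88, -40.04) mod 360° = 220.23° ≈ 220°.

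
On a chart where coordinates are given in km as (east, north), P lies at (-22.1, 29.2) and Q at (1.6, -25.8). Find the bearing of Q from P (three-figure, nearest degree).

Δeast = 1.6 − -22.1 = 23.70; Δnorth = -25.8 − 29.2 = -55.00.
Bearing = atan2(Δeast, Δnorth) mod 360° = 156.69° ≈ 157°.

157°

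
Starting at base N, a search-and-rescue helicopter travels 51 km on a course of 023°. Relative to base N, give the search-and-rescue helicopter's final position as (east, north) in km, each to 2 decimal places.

Leg 1 (023°, 51 km): east 51 sin 23° = 19.93, north 51 cos 23° = 46.95
Summing: 19.93 km east, 46.95 km north → (19.93, 46.95).

(19.93, 46.95)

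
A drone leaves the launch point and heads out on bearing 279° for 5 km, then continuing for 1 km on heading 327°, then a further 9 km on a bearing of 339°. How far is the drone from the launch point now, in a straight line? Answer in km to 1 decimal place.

Leg 1 (279°, 5 km): east 5 sin 279° = -4.94, north 5 cos 279° = 0.78
Leg 2 (327°, 1 km): east 1 sin 327° = -0.54, north 1 cos 327° = 0.84
Leg 3 (339°, 9 km): east 9 sin 339° = -3.23, north 9 cos 339° = 8.40
Net: -8.71 east, 10.02 north. Distance = √((-8.71)² + (10.02)²) = 13.278 km.

13.3 km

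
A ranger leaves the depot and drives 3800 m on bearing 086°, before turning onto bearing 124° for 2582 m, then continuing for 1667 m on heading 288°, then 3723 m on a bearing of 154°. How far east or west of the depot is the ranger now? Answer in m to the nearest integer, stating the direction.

Leg 1 (086°, 3800 m): east 3800 sin 86° = 3790.74, north 3800 cos 86° = 265.07
Leg 2 (124°, 2582 m): east 2582 sin 124° = 2140.58, north 2582 cos 124° = -1443.84
Leg 3 (288°, 1667 m): east 1667 sin 288° = -1585.41, north 1667 cos 288° = 515.13
Leg 4 (154°, 3723 m): east 3723 sin 154° = 1632.06, north 3723 cos 154° = -3346.21
Net east component: 5977.96 m.

5978 m east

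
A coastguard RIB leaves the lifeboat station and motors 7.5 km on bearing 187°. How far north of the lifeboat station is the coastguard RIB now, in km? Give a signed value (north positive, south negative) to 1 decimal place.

Leg 1 (187°, 7.5 km): east 7.5 sin 187° = -0.91, north 7.5 cos 187° = -7.44
Net north component: -7.44 km.

-7.4 km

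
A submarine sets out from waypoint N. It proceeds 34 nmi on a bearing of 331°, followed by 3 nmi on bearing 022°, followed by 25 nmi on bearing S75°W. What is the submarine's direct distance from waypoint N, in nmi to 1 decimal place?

Leg 1 (331°, 34 nmi): east 34 sin 331° = -16.48, north 34 cos 331° = 29.74
Leg 2 (022°, 3 nmi): east 3 sin 22° = 1.12, north 3 cos 22° = 2.78
Leg 3 (S75°W, 25 nmi): east 25 sin 255° = -24.15, north 25 cos 255° = -6.47
Net: -39.51 east, 26.05 north. Distance = √((-39.51)² + (26.05)²) = 47.322 nmi.

47.3 nmi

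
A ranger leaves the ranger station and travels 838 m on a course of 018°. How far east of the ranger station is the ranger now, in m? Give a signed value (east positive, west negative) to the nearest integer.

259 m

Leg 1 (018°, 838 m): east 838 sin 18° = 258.96, north 838 cos 18° = 796.99
Net east component: 258.96 m.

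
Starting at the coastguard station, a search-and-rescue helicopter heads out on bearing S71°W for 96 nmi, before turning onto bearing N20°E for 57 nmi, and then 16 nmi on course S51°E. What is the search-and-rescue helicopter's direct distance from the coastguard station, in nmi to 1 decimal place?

Leg 1 (S71°W, 96 nmi): east 96 sin 251° = -90.77, north 96 cos 251° = -31.25
Leg 2 (N20°E, 57 nmi): east 57 sin 20° = 19.50, north 57 cos 20° = 53.56
Leg 3 (S51°E, 16 nmi): east 16 sin 129° = 12.43, north 16 cos 129° = -10.07
Net: -58.84 east, 12.24 north. Distance = √((-58.84)² + (12.24)²) = 60.100 nmi.

60.1 nmi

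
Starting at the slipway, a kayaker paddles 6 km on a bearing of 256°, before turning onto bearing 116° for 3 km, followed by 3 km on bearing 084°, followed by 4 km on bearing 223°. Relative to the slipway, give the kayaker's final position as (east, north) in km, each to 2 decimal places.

Leg 1 (256°, 6 km): east 6 sin 256° = -5.82, north 6 cos 256° = -1.45
Leg 2 (116°, 3 km): east 3 sin 116° = 2.70, north 3 cos 116° = -1.32
Leg 3 (084°, 3 km): east 3 sin 84° = 2.98, north 3 cos 84° = 0.31
Leg 4 (223°, 4 km): east 4 sin 223° = -2.73, north 4 cos 223° = -2.93
Summing: -2.87 km east, -5.38 km north → (-2.87, -5.38).

(-2.87, -5.38)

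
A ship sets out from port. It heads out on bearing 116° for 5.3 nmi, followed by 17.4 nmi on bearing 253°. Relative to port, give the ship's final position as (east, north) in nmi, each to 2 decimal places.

Leg 1 (116°, 5.3 nmi): east 5.3 sin 116° = 4.76, north 5.3 cos 116° = -2.32
Leg 2 (253°, 17.4 nmi): east 17.4 sin 253° = -16.64, north 17.4 cos 253° = -5.09
Summing: -11.88 nmi east, -7.41 nmi north → (-11.88, -7.41).

(-11.88, -7.41)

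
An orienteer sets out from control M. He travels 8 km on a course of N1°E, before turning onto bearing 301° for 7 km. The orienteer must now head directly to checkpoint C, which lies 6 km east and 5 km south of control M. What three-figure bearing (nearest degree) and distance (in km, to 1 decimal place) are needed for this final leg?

Leg 1 (N1°E, 8 km): east 8 sin 1° = 0.14, north 8 cos 1° = 8.00
Leg 2 (301°, 7 km): east 7 sin 301° = -6.00, north 7 cos 301° = 3.61
Current position: (-5.86, 11.60). Target: (6, -5). Remaining: Δeast = 11.86, Δnorth = -16.60.
Bearing = atan2(11.86, -16.60) mod 360° = 144.46°; distance = √((11.86)² + (-16.60)²) = 20.405 km.

144°, 20.4 km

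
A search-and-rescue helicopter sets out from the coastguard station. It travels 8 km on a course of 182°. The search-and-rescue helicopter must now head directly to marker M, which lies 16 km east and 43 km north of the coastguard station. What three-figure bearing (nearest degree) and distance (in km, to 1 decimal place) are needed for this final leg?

Leg 1 (182°, 8 km): east 8 sin 182° = -0.28, north 8 cos 182° = -8.00
Current position: (-0.28, -8.00). Target: (16, 43). Remaining: Δeast = 16.28, Δnorth = 51.00.
Bearing = atan2(16.28, 51.00) mod 360° = 17.70°; distance = √((16.28)² + (51.00)²) = 53.531 km.

018°, 53.5 km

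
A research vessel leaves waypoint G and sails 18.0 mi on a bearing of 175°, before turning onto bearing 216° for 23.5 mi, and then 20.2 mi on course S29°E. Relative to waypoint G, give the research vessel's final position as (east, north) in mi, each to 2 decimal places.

(-2.45, -54.61)

Leg 1 (175°, 18.0 mi): east 18.0 sin 175° = 1.57, north 18.0 cos 175° = -17.93
Leg 2 (216°, 23.5 mi): east 23.5 sin 216° = -13.81, north 23.5 cos 216° = -19.01
Leg 3 (S29°E, 20.2 mi): east 20.2 sin 151° = 9.79, north 20.2 cos 151° = -17.67
Summing: -2.45 mi east, -54.61 mi north → (-2.45, -54.61).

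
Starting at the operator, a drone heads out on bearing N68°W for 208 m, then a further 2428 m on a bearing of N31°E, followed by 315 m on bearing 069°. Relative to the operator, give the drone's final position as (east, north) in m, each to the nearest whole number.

(1352, 2272)

Leg 1 (N68°W, 208 m): east 208 sin 292° = -192.85, north 208 cos 292° = 77.92
Leg 2 (N31°E, 2428 m): east 2428 sin 31° = 1250.51, north 2428 cos 31° = 2081.20
Leg 3 (069°, 315 m): east 315 sin 69° = 294.08, north 315 cos 69° = 112.89
Summing: 1351.74 m east, 2272.01 m north → (1352, 2272).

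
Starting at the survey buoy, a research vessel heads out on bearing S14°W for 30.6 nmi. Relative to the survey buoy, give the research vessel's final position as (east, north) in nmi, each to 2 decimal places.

(-7.40, -29.69)

Leg 1 (S14°W, 30.6 nmi): east 30.6 sin 194° = -7.40, north 30.6 cos 194° = -29.69
Summing: -7.40 nmi east, -29.69 nmi north → (-7.40, -29.69).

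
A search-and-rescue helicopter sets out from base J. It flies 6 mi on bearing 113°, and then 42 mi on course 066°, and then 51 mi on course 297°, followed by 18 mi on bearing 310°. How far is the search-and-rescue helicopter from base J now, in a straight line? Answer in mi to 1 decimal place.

Leg 1 (113°, 6 mi): east 6 sin 113° = 5.52, north 6 cos 113° = -2.34
Leg 2 (066°, 42 mi): east 42 sin 66° = 38.37, north 42 cos 66° = 17.08
Leg 3 (297°, 51 mi): east 51 sin 297° = -45.44, north 51 cos 297° = 23.15
Leg 4 (310°, 18 mi): east 18 sin 310° = -13.79, north 18 cos 310° = 11.57
Net: -15.34 east, 49.46 north. Distance = √((-15.34)² + (49.46)²) = 51.786 mi.

51.8 mi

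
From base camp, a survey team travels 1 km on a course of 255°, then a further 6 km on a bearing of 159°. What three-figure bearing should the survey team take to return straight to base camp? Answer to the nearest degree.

Leg 1 (255°, 1 km): east 1 sin 255° = -0.97, north 1 cos 255° = -0.26
Leg 2 (159°, 6 km): east 6 sin 159° = 2.15, north 6 cos 159° = -5.60
Net displacement: 1.18 east, -5.86 north. Direction back to start is (-1.18, 5.86): bearing = atan2(-1.18, 5.86) mod 360° = 348.58° ≈ 349°.

349°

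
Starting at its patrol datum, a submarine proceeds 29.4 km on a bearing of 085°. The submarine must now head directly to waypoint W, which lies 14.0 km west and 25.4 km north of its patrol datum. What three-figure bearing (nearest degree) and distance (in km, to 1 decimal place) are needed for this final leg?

Leg 1 (085°, 29.4 km): east 29.4 sin 85° = 29.29, north 29.4 cos 85° = 2.56
Current position: (29.29, 2.56). Target: (-14.0, 25.4). Remaining: Δeast = -43.29, Δnorth = 22.84.
Bearing = atan2(-43.29, 22.84) mod 360° = 297.81°; distance = √((-43.29)² + (22.84)²) = 48.943 km.

298°, 48.9 km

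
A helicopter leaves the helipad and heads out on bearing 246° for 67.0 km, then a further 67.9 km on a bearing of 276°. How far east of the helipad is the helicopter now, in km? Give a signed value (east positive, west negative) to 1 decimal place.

-128.7 km

Leg 1 (246°, 67.0 km): east 67.0 sin 246° = -61.21, north 67.0 cos 246° = -27.25
Leg 2 (276°, 67.9 km): east 67.9 sin 276° = -67.53, north 67.9 cos 276° = 7.10
Net east component: -128.74 km.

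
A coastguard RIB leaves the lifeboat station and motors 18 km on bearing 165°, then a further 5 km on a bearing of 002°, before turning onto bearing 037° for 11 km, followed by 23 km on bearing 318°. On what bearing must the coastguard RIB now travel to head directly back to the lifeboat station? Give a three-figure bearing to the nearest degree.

164°

Leg 1 (165°, 18 km): east 18 sin 165° = 4.66, north 18 cos 165° = -17.39
Leg 2 (002°, 5 km): east 5 sin 2° = 0.17, north 5 cos 2° = 5.00
Leg 3 (037°, 11 km): east 11 sin 37° = 6.62, north 11 cos 37° = 8.78
Leg 4 (318°, 23 km): east 23 sin 318° = -15.39, north 23 cos 318° = 17.09
Net displacement: -3.94 east, 13.49 north. Direction back to start is (3.94, -13.49): bearing = atan2(3.94, -13.49) mod 360° = 163.73° ≈ 164°.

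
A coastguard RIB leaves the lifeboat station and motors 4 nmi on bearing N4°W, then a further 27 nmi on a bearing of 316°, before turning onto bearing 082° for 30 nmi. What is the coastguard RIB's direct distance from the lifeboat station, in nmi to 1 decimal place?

Leg 1 (N4°W, 4 nmi): east 4 sin 356° = -0.28, north 4 cos 356° = 3.99
Leg 2 (316°, 27 nmi): east 27 sin 316° = -18.76, north 27 cos 316° = 19.42
Leg 3 (082°, 30 nmi): east 30 sin 82° = 29.71, north 30 cos 82° = 4.18
Net: 10.67 east, 27.59 north. Distance = √((10.67)² + (27.59)²) = 29.580 nmi.

29.6 nmi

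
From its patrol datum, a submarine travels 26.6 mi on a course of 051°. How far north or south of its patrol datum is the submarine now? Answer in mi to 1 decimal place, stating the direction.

16.7 mi north

Leg 1 (051°, 26.6 mi): east 26.6 sin 51° = 20.67, north 26.6 cos 51° = 16.74
Net north component: 16.74 mi.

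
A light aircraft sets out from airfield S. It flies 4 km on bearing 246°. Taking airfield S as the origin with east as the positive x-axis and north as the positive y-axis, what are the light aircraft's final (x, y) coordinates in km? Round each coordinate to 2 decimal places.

(-3.65, -1.63)

Leg 1 (246°, 4 km): east 4 sin 246° = -3.65, north 4 cos 246° = -1.63
Summing: -3.65 km east, -1.63 km north → (-3.65, -1.63).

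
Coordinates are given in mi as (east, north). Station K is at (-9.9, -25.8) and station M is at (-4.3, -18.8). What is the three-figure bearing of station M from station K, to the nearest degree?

Δeast = -4.3 − -9.9 = 5.60; Δnorth = -18.8 − -25.8 = 7.00.
Bearing = atan2(Δeast, Δnorth) mod 360° = 38.66° ≈ 039°.

039°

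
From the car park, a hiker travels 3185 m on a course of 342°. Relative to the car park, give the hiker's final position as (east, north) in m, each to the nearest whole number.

Leg 1 (342°, 3185 m): east 3185 sin 342° = -984.22, north 3185 cos 342° = 3029.12
Summing: -984.22 m east, 3029.12 m north → (-984, 3029).

(-984, 3029)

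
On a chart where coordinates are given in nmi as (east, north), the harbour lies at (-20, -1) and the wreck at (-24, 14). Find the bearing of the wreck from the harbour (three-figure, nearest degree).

Δeast = -24 − -20 = -4.00; Δnorth = 14 − -1 = 15.00.
Bearing = atan2(Δeast, Δnorth) mod 360° = 345.07° ≈ 345°.

345°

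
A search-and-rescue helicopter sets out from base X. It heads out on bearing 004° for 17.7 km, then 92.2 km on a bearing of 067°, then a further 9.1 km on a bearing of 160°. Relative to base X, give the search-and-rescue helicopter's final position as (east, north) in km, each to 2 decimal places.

Leg 1 (004°, 17.7 km): east 17.7 sin 4° = 1.23, north 17.7 cos 4° = 17.66
Leg 2 (067°, 92.2 km): east 92.2 sin 67° = 84.87, north 92.2 cos 67° = 36.03
Leg 3 (160°, 9.1 km): east 9.1 sin 160° = 3.11, north 9.1 cos 160° = -8.55
Summing: 89.22 km east, 45.13 km north → (89.22, 45.13).

(89.22, 45.13)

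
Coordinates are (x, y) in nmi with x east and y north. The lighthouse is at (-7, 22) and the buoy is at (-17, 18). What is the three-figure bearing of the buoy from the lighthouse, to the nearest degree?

Δeast = -17 − -7 = -10.00; Δnorth = 18 − 22 = -4.00.
Bearing = atan2(Δeast, Δnorth) mod 360° = 248.20° ≈ 248°.

248°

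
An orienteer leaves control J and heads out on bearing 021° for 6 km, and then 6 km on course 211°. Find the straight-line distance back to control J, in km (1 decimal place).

1.0 km

Leg 1 (021°, 6 km): east 6 sin 21° = 2.15, north 6 cos 21° = 5.60
Leg 2 (211°, 6 km): east 6 sin 211° = -3.09, north 6 cos 211° = -5.14
Net: -0.94 east, 0.46 north. Distance = √((-0.94)² + (0.46)²) = 1.046 km.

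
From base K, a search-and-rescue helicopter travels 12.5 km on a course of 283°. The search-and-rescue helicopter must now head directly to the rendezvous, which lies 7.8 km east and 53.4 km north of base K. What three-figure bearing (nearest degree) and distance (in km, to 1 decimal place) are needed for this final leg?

Leg 1 (283°, 12.5 km): east 12.5 sin 283° = -12.18, north 12.5 cos 283° = 2.81
Current position: (-12.18, 2.81). Target: (7.8, 53.4). Remaining: Δeast = 19.98, Δnorth = 50.59.
Bearing = atan2(19.98, 50.59) mod 360° = 21.55°; distance = √((19.98)² + (50.59)²) = 54.391 km.

022°, 54.4 km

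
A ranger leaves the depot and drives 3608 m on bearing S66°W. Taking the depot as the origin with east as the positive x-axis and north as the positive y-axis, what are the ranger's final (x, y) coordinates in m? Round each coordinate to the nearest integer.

Leg 1 (S66°W, 3608 m): east 3608 sin 246° = -3296.07, north 3608 cos 246° = -1467.51
Summing: -3296.07 m east, -1467.51 m north → (-3296, -1468).

(-3296, -1468)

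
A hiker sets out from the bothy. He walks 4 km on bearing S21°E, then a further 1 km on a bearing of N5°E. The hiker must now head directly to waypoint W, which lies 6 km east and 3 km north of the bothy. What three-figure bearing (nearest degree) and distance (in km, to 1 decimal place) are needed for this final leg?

Leg 1 (S21°E, 4 km): east 4 sin 159° = 1.43, north 4 cos 159° = -3.73
Leg 2 (N5°E, 1 km): east 1 sin 5° = 0.09, north 1 cos 5° = 1.00
Current position: (1.52, -2.74). Target: (6, 3). Remaining: Δeast = 4.48, Δnorth = 5.74.
Bearing = atan2(4.48, 5.74) mod 360° = 37.98°; distance = √((4.48)² + (5.74)²) = 7.279 km.

038°, 7.3 km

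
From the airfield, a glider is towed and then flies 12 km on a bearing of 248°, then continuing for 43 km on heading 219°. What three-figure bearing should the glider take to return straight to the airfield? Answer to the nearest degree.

Leg 1 (248°, 12 km): east 12 sin 248° = -11.13, north 12 cos 248° = -4.50
Leg 2 (219°, 43 km): east 43 sin 219° = -27.06, north 43 cos 219° = -33.42
Net displacement: -38.19 east, -37.91 north. Direction back to start is (38.19, 37.91): bearing = atan2(38.19, 37.91) mod 360° = 45.21° ≈ 045°.

045°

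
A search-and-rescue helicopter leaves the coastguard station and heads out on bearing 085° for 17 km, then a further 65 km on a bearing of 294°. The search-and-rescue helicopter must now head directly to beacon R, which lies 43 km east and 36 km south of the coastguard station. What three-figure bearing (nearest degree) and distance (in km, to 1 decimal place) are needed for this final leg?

Leg 1 (085°, 17 km): east 17 sin 85° = 16.94, north 17 cos 85° = 1.48
Leg 2 (294°, 65 km): east 65 sin 294° = -59.38, north 65 cos 294° = 26.44
Current position: (-42.45, 27.92). Target: (43, -36). Remaining: Δeast = 85.45, Δnorth = -63.92.
Bearing = atan2(85.45, -63.92) mod 360° = 126.80°; distance = √((85.45)² + (-63.92)²) = 106.708 km.

127°, 106.7 km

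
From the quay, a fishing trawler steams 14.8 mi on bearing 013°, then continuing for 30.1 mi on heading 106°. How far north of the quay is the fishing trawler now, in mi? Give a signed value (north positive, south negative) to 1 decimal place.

Leg 1 (013°, 14.8 mi): east 14.8 sin 13° = 3.33, north 14.8 cos 13° = 14.42
Leg 2 (106°, 30.1 mi): east 30.1 sin 106° = 28.93, north 30.1 cos 106° = -8.30
Net north component: 6.12 mi.

6.1 mi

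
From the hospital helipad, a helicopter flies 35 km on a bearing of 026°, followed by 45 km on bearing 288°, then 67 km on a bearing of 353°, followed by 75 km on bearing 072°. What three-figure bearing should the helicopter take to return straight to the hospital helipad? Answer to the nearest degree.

Leg 1 (026°, 35 km): east 35 sin 26° = 15.34, north 35 cos 26° = 31.46
Leg 2 (288°, 45 km): east 45 sin 288° = -42.80, north 45 cos 288° = 13.91
Leg 3 (353°, 67 km): east 67 sin 353° = -8.17, north 67 cos 353° = 66.50
Leg 4 (072°, 75 km): east 75 sin 72° = 71.33, north 75 cos 72° = 23.18
Net displacement: 35.71 east, 135.04 north. Direction back to start is (-35.71, -135.04): bearing = atan2(-35.71, -135.04) mod 360° = 194.81° ≈ 195°.

195°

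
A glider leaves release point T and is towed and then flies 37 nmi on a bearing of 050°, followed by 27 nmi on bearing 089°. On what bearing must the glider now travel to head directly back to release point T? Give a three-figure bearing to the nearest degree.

Leg 1 (050°, 37 nmi): east 37 sin 50° = 28.34, north 37 cos 50° = 23.78
Leg 2 (089°, 27 nmi): east 27 sin 89° = 27.00, north 27 cos 89° = 0.47
Net displacement: 55.34 east, 24.25 north. Direction back to start is (-55.34, -24.25): bearing = atan2(-55.34, -24.25) mod 360° = 246.33° ≈ 246°.

246°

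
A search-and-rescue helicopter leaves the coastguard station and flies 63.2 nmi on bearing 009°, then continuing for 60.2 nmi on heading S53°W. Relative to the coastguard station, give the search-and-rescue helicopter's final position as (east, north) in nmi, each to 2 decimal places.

(-38.19, 26.19)

Leg 1 (009°, 63.2 nmi): east 63.2 sin 9° = 9.89, north 63.2 cos 9° = 62.42
Leg 2 (S53°W, 60.2 nmi): east 60.2 sin 233° = -48.08, north 60.2 cos 233° = -36.23
Summing: -38.19 nmi east, 26.19 nmi north → (-38.19, 26.19).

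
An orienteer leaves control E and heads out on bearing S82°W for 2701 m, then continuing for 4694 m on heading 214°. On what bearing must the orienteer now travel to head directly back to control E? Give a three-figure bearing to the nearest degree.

051°

Leg 1 (S82°W, 2701 m): east 2701 sin 262° = -2674.71, north 2701 cos 262° = -375.91
Leg 2 (214°, 4694 m): east 4694 sin 214° = -2624.85, north 4694 cos 214° = -3891.50
Net displacement: -5299.57 east, -4267.41 north. Direction back to start is (5299.57, 4267.41): bearing = atan2(5299.57, 4267.41) mod 360° = 51.16° ≈ 051°.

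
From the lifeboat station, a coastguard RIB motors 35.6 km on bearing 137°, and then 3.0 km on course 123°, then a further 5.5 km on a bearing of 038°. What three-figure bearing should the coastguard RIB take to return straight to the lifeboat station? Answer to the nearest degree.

308°

Leg 1 (137°, 35.6 km): east 35.6 sin 137° = 24.28, north 35.6 cos 137° = -26.04
Leg 2 (123°, 3.0 km): east 3.0 sin 123° = 2.52, north 3.0 cos 123° = -1.63
Leg 3 (038°, 5.5 km): east 5.5 sin 38° = 3.39, north 5.5 cos 38° = 4.33
Net displacement: 30.18 east, -23.34 north. Direction back to start is (-30.18, 23.34): bearing = atan2(-30.18, 23.34) mod 360° = 307.71° ≈ 308°.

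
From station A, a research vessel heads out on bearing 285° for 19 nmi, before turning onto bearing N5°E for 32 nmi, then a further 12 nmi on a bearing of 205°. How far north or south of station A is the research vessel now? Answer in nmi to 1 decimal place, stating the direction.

25.9 nmi north

Leg 1 (285°, 19 nmi): east 19 sin 285° = -18.35, north 19 cos 285° = 4.92
Leg 2 (N5°E, 32 nmi): east 32 sin 5° = 2.79, north 32 cos 5° = 31.88
Leg 3 (205°, 12 nmi): east 12 sin 205° = -5.07, north 12 cos 205° = -10.88
Net north component: 25.92 nmi.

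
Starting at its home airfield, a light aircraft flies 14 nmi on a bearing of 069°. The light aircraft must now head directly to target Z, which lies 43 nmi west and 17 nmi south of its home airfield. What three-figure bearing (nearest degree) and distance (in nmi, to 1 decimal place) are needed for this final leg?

Leg 1 (069°, 14 nmi): east 14 sin 69° = 13.07, north 14 cos 69° = 5.02
Current position: (13.07, 5.02). Target: (-43, -17). Remaining: Δeast = -56.07, Δnorth = -22.02.
Bearing = atan2(-56.07, -22.02) mod 360° = 248.56°; distance = √((-56.07)² + (-22.02)²) = 60.238 nmi.

249°, 60.2 nmi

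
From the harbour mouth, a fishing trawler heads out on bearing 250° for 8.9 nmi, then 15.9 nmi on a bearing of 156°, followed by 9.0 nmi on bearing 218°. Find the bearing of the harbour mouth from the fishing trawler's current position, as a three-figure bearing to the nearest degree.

017°

Leg 1 (250°, 8.9 nmi): east 8.9 sin 250° = -8.36, north 8.9 cos 250° = -3.04
Leg 2 (156°, 15.9 nmi): east 15.9 sin 156° = 6.47, north 15.9 cos 156° = -14.53
Leg 3 (218°, 9.0 nmi): east 9.0 sin 218° = -5.54, north 9.0 cos 218° = -7.09
Net displacement: -7.44 east, -24.66 north. Direction back to start is (7.44, 24.66): bearing = atan2(7.44, 24.66) mod 360° = 16.78° ≈ 017°.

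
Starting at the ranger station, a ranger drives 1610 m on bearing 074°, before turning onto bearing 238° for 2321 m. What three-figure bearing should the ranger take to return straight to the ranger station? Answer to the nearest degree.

028°

Leg 1 (074°, 1610 m): east 1610 sin 74° = 1547.63, north 1610 cos 74° = 443.78
Leg 2 (238°, 2321 m): east 2321 sin 238° = -1968.32, north 2321 cos 238° = -1229.94
Net displacement: -420.69 east, -786.17 north. Direction back to start is (420.69, 786.17): bearing = atan2(420.69, 786.17) mod 360° = 28.15° ≈ 028°.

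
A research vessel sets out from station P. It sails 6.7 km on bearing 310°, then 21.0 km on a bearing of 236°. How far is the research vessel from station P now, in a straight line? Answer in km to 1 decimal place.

23.7 km

Leg 1 (310°, 6.7 km): east 6.7 sin 310° = -5.13, north 6.7 cos 310° = 4.31
Leg 2 (236°, 21.0 km): east 21.0 sin 236° = -17.41, north 21.0 cos 236° = -11.74
Net: -22.54 east, -7.44 north. Distance = √((-22.54)² + (-7.44)²) = 23.737 km.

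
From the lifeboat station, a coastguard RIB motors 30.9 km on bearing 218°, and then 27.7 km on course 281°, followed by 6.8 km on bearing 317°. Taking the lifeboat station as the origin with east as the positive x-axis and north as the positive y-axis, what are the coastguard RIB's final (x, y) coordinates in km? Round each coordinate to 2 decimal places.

(-50.85, -14.09)

Leg 1 (218°, 30.9 km): east 30.9 sin 218° = -19.02, north 30.9 cos 218° = -24.35
Leg 2 (281°, 27.7 km): east 27.7 sin 281° = -27.19, north 27.7 cos 281° = 5.29
Leg 3 (317°, 6.8 km): east 6.8 sin 317° = -4.64, north 6.8 cos 317° = 4.97
Summing: -50.85 km east, -14.09 km north → (-50.85, -14.09).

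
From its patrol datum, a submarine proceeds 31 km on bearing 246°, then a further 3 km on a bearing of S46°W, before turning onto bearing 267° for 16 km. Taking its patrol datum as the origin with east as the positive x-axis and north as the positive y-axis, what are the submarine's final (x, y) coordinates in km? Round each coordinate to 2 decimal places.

(-46.46, -15.53)

Leg 1 (246°, 31 km): east 31 sin 246° = -28.32, north 31 cos 246° = -12.61
Leg 2 (S46°W, 3 km): east 3 sin 226° = -2.16, north 3 cos 226° = -2.08
Leg 3 (267°, 16 km): east 16 sin 267° = -15.98, north 16 cos 267° = -0.84
Summing: -46.46 km east, -15.53 km north → (-46.46, -15.53).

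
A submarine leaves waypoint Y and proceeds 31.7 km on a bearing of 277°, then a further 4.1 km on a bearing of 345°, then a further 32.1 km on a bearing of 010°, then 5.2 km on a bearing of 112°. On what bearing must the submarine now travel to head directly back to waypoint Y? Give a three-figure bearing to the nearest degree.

Leg 1 (277°, 31.7 km): east 31.7 sin 277° = -31.46, north 31.7 cos 277° = 3.86
Leg 2 (345°, 4.1 km): east 4.1 sin 345° = -1.06, north 4.1 cos 345° = 3.96
Leg 3 (010°, 32.1 km): east 32.1 sin 10° = 5.57, north 32.1 cos 10° = 31.61
Leg 4 (112°, 5.2 km): east 5.2 sin 112° = 4.82, north 5.2 cos 112° = -1.95
Net displacement: -22.13 east, 37.49 north. Direction back to start is (22.13, -37.49): bearing = atan2(22.13, -37.49) mod 360° = 149.45° ≈ 149°.

149°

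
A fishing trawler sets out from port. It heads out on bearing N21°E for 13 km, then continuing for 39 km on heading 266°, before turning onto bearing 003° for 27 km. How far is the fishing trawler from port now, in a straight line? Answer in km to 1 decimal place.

Leg 1 (N21°E, 13 km): east 13 sin 21° = 4.66, north 13 cos 21° = 12.14
Leg 2 (266°, 39 km): east 39 sin 266° = -38.90, north 39 cos 266° = -2.72
Leg 3 (003°, 27 km): east 27 sin 3° = 1.41, north 27 cos 3° = 26.96
Net: -32.83 east, 36.38 north. Distance = √((-32.83)² + (36.38)²) = 49.005 km.

49.0 km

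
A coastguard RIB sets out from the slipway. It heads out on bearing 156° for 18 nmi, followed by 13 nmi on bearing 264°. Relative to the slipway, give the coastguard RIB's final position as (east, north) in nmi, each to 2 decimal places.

Leg 1 (156°, 18 nmi): east 18 sin 156° = 7.32, north 18 cos 156° = -16.44
Leg 2 (264°, 13 nmi): east 13 sin 264° = -12.93, north 13 cos 264° = -1.36
Summing: -5.61 nmi east, -17.80 nmi north → (-5.61, -17.80).

(-5.61, -17.80)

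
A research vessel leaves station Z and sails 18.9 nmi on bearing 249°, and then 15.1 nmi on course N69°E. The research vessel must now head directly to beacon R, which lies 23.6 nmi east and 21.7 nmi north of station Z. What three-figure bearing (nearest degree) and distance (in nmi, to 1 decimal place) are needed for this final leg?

Leg 1 (249°, 18.9 nmi): east 18.9 sin 249° = -17.64, north 18.9 cos 249° = -6.77
Leg 2 (N69°E, 15.1 nmi): east 15.1 sin 69° = 14.10, north 15.1 cos 69° = 5.41
Current position: (-3.55, -1.36). Target: (23.6, 21.7). Remaining: Δeast = 27.15, Δnorth = 23.06.
Bearing = atan2(27.15, 23.06) mod 360° = 49.65°; distance = √((27.15)² + (23.06)²) = 35.621 nmi.

050°, 35.6 nmi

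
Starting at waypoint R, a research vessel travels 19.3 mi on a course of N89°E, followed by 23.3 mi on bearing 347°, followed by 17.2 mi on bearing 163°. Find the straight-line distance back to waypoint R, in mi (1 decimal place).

20.2 mi

Leg 1 (N89°E, 19.3 mi): east 19.3 sin 89° = 19.30, north 19.3 cos 89° = 0.34
Leg 2 (347°, 23.3 mi): east 23.3 sin 347° = -5.24, north 23.3 cos 347° = 22.70
Leg 3 (163°, 17.2 mi): east 17.2 sin 163° = 5.03, north 17.2 cos 163° = -16.45
Net: 19.08 east, 6.59 north. Distance = √((19.08)² + (6.59)²) = 20.191 mi.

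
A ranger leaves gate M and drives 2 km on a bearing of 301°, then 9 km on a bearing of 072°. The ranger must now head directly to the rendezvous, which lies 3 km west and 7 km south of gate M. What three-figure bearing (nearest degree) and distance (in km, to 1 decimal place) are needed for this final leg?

Leg 1 (301°, 2 km): east 2 sin 301° = -1.71, north 2 cos 301° = 1.03
Leg 2 (072°, 9 km): east 9 sin 72° = 8.56, north 9 cos 72° = 2.78
Current position: (6.85, 3.81). Target: (-3, -7). Remaining: Δeast = -9.85, Δnorth = -10.81.
Bearing = atan2(-9.85, -10.81) mod 360° = 222.32°; distance = √((-9.85)² + (-10.81)²) = 14.622 km.

222°, 14.6 km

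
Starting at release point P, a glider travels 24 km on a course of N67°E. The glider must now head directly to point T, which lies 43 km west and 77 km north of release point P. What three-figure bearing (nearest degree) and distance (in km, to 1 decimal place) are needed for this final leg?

316°, 93.9 km

Leg 1 (N67°E, 24 km): east 24 sin 67° = 22.09, north 24 cos 67° = 9.38
Current position: (22.09, 9.38). Target: (-43, 77). Remaining: Δeast = -65.09, Δnorth = 67.62.
Bearing = atan2(-65.09, 67.62) mod 360° = 316.09°; distance = √((-65.09)² + (67.62)²) = 93.860 km.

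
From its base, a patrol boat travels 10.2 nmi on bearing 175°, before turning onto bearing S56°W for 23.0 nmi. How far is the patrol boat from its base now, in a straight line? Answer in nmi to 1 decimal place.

Leg 1 (175°, 10.2 nmi): east 10.2 sin 175° = 0.89, north 10.2 cos 175° = -10.16
Leg 2 (S56°W, 23.0 nmi): east 23.0 sin 236° = -19.07, north 23.0 cos 236° = -12.86
Net: -18.18 east, -23.02 north. Distance = √((-18.18)² + (-23.02)²) = 29.334 nmi.

29.3 nmi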